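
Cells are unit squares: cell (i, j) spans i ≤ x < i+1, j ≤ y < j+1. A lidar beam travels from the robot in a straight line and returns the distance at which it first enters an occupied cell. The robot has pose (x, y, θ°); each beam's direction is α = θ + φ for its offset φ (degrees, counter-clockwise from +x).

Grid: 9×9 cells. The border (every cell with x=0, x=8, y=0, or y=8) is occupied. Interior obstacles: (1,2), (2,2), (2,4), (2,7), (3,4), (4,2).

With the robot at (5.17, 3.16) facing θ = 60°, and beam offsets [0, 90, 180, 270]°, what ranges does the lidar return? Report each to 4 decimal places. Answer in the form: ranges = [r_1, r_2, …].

ranges = [5.5888, 1.6800, 0.3400, 3.2678]

beam 1: φ=0°, α=60°
  dir = (cos 60°, sin 60°) = (0.5000, 0.8660); from cell (5,3)
  next x-line at t=1.6600, next y-line at t=0.9699; Δt_x=2.0000, Δt_y=1.1547
    y: enter (5,4) at t=0.9699
    x: enter (6,4) at t=1.6600
    y: enter (6,5) at t=2.1246
    y: enter (6,6) at t=3.2793
    x: enter (7,6) at t=3.6600
    y: enter (7,7) at t=4.4341
    y: enter (7,8) at t=5.5888 ← occupied
  → r_1 = 5.5888
beam 2: φ=90°, α=150°
  dir = (cos 150°, sin 150°) = (-0.8660, 0.5000); from cell (5,3)
  next x-line at t=0.1963, next y-line at t=1.6800; Δt_x=1.1547, Δt_y=2.0000
    x: enter (4,3) at t=0.1963
    x: enter (3,3) at t=1.3510
    y: enter (3,4) at t=1.6800 ← occupied
  → r_2 = 1.6800
beam 3: φ=180°, α=240°
  dir = (cos 240°, sin 240°) = (-0.5000, -0.8660); from cell (5,3)
  next x-line at t=0.3400, next y-line at t=0.1848; Δt_x=2.0000, Δt_y=1.1547
    y: enter (5,2) at t=0.1848
    x: enter (4,2) at t=0.3400 ← occupied
  → r_3 = 0.3400
beam 4: φ=270°, α=330°
  dir = (cos 330°, sin 330°) = (0.8660, -0.5000); from cell (5,3)
  next x-line at t=0.9584, next y-line at t=0.3200; Δt_x=1.1547, Δt_y=2.0000
    y: enter (5,2) at t=0.3200
    x: enter (6,2) at t=0.9584
    x: enter (7,2) at t=2.1131
    y: enter (7,1) at t=2.3200
    x: enter (8,1) at t=3.2678 ← occupied
  → r_4 = 3.2678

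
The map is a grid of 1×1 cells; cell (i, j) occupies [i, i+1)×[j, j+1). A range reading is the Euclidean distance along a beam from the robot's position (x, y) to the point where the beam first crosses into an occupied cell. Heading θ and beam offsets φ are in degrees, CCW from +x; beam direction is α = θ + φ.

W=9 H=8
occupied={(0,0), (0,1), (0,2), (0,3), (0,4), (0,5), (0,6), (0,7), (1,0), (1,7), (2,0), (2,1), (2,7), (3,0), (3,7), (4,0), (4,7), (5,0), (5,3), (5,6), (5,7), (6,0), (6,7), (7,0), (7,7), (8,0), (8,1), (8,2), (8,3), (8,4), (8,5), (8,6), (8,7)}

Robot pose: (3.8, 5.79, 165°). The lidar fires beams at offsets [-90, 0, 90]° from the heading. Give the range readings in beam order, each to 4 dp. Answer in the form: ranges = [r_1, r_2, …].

ranges = [1.2527, 2.8988, 3.9237]

beam 1: φ=-90°, α=75°
  dir = (cos 75°, sin 75°) = (0.2588, 0.9659); from cell (3,5)
  next x-line at t=0.7727, next y-line at t=0.2174; Δt_x=3.8637, Δt_y=1.0353
    y: enter (3,6) at t=0.2174
    x: enter (4,6) at t=0.7727
    y: enter (4,7) at t=1.2527 ← occupied
  → r_1 = 1.2527
beam 2: φ=0°, α=165°
  dir = (cos 165°, sin 165°) = (-0.9659, 0.2588); from cell (3,5)
  next x-line at t=0.8282, next y-line at t=0.8114; Δt_x=1.0353, Δt_y=3.8637
    y: enter (3,6) at t=0.8114
    x: enter (2,6) at t=0.8282
    x: enter (1,6) at t=1.8635
    x: enter (0,6) at t=2.8988 ← occupied
  → r_2 = 2.8988
beam 3: φ=90°, α=255°
  dir = (cos 255°, sin 255°) = (-0.2588, -0.9659); from cell (3,5)
  next x-line at t=3.0910, next y-line at t=0.8179; Δt_x=3.8637, Δt_y=1.0353
    y: enter (3,4) at t=0.8179
    y: enter (3,3) at t=1.8531
    y: enter (3,2) at t=2.8884
    x: enter (2,2) at t=3.0910
    y: enter (2,1) at t=3.9237 ← occupied
  → r_3 = 3.9237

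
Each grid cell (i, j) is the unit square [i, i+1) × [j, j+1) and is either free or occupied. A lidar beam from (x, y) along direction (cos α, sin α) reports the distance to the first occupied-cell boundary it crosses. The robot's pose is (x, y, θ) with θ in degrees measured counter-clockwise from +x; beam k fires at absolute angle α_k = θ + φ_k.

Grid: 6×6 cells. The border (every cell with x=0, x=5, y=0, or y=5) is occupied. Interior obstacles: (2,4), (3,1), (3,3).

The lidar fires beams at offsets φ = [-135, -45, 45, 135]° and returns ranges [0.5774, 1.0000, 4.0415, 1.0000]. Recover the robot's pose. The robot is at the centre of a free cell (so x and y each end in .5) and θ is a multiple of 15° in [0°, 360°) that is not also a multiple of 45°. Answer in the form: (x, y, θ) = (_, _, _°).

(x, y, θ) = (1.5, 3.5, 285°)

Candidates: 13 free-cell centres × 16 headings = 208 poses. Raycast each; keep the one whose scan matches to 4 dp.
  (4.5, 3.5, 300°): beam 1 = 0.5176 ≠ 0.5774 ✗
  (1.5, 2.5, 120°): beam 1 = 1.9319 ≠ 0.5774 ✗
  (1.5, 1.5, 330°): beam 1 = 0.5176 ≠ 0.5774 ✗
  (3.5, 4.5, 120°): beam 1 = 1.5529 ≠ 0.5774 ✗
  …
  (1.5, 3.5, 285°): r_1=0.5774, r_2=1.0000, r_3=4.0415, r_4=1.0000 — all match ✓
Only this pose fits every beam.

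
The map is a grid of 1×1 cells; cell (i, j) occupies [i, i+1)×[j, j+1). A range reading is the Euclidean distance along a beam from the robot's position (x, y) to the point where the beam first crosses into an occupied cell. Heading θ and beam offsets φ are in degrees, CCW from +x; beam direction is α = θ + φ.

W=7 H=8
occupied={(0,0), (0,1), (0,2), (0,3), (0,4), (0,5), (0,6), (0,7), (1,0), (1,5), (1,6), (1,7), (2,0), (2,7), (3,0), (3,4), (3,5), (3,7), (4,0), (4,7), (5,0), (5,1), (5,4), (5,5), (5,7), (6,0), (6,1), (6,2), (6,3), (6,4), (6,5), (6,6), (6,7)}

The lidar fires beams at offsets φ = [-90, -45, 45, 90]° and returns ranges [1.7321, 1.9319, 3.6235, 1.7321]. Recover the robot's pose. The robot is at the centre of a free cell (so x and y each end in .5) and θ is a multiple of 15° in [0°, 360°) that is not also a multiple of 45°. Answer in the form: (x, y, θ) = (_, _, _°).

(x, y, θ) = (4.5, 2.5, 150°)

Enumerate (i+0.5, j+0.5, θ) over the 23 free cells and 16 admissible headings. For each, cast all 4 beams and compare to the given ranges.
  (2.5, 1.5, 60°): beam 1 = 1.0000 ≠ 1.7321 ✗
  (2.5, 6.5, 345°): beam 1 = 5.6940 ≠ 1.7321 ✗
  (2.5, 1.5, 195°): beam 1 = 3.6235 ≠ 1.7321 ✗
  (2.5, 6.5, 165°): beam 1 = 0.5176 ≠ 1.7321 ✗
  …
  (4.5, 2.5, 150°): r_1=1.7321, r_2=1.9319, r_3=3.6235, r_4=1.7321 — all match ✓
No second candidate reproduces the full scan.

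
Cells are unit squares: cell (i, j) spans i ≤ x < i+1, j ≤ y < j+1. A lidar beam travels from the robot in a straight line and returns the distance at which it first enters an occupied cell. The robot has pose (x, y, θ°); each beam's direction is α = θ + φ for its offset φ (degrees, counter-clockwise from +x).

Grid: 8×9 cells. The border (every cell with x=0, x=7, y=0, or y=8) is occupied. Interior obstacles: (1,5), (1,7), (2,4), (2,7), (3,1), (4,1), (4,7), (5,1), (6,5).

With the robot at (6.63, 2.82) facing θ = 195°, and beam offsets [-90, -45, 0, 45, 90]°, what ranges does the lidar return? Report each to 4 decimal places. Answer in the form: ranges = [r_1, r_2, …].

beam 1: φ=-90°, α=105°
  cosα=-0.2588 sinα=0.9659 | (6,2) | tMaxX 2.4341 tMaxY 0.1863 | tΔX 3.8637 tΔY 1.0353
    t=0.1863 [y] (6,3)
    t=1.2216 [y] (6,4)
    t=2.2569 [y] (6,5) — stop
  → r_1 = 2.2569
beam 2: φ=-45°, α=150°
  cosα=-0.8660 sinα=0.5000 | (6,2) | tMaxX 0.7275 tMaxY 0.3600 | tΔX 1.1547 tΔY 2.0000
    t=0.3600 [y] (6,3)
    t=0.7275 [x] (5,3)
    t=1.8822 [x] (4,3)
    t=2.3600 [y] (4,4)
    t=3.0369 [x] (3,4)
    t=4.1916 [x] (2,4) — stop
  → r_2 = 4.1916
beam 3: φ=0°, α=195°
  cosα=-0.9659 sinα=-0.2588 | (6,2) | tMaxX 0.6522 tMaxY 3.1682 | tΔX 1.0353 tΔY 3.8637
    t=0.6522 [x] (5,2)
    t=1.6875 [x] (4,2)
    t=2.7228 [x] (3,2)
    t=3.1682 [y] (3,1) — stop
  → r_3 = 3.1682
beam 4: φ=45°, α=240°
  cosα=-0.5000 sinα=-0.8660 | (6,2) | tMaxX 1.2600 tMaxY 0.9469 | tΔX 2.0000 tΔY 1.1547
    t=0.9469 [y] (6,1)
    t=1.2600 [x] (5,1) — stop
  → r_4 = 1.2600
beam 5: φ=90°, α=285°
  cosα=0.2588 sinα=-0.9659 | (6,2) | tMaxX 1.4296 tMaxY 0.8489 | tΔX 3.8637 tΔY 1.0353
    t=0.8489 [y] (6,1)
    t=1.4296 [x] (7,1) — stop
  → r_5 = 1.4296

ranges = [2.2569, 4.1916, 3.1682, 1.2600, 1.4296]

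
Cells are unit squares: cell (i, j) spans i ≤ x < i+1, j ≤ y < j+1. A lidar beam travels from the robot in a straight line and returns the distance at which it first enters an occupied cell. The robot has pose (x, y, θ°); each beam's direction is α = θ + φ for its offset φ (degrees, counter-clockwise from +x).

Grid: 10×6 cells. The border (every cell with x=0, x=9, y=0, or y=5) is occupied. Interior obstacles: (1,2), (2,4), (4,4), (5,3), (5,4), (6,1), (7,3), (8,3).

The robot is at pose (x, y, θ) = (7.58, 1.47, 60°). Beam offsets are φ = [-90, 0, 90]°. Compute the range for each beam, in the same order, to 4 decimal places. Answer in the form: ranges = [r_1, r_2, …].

ranges = [0.9400, 1.7667, 0.6697]

beam 1: φ=-90°, α=330°
  cosα=0.8660 sinα=-0.5000 | (7,1) | tMaxX 0.4850 tMaxY 0.9400 | tΔX 1.1547 tΔY 2.0000
    t=0.4850 [x] (8,1)
    t=0.9400 [y] (8,0) — stop
  → r_1 = 0.9400
beam 2: φ=0°, α=60°
  cosα=0.5000 sinα=0.8660 | (7,1) | tMaxX 0.8400 tMaxY 0.6120 | tΔX 2.0000 tΔY 1.1547
    t=0.6120 [y] (7,2)
    t=0.8400 [x] (8,2)
    t=1.7667 [y] (8,3) — stop
  → r_2 = 1.7667
beam 3: φ=90°, α=150°
  cosα=-0.8660 sinα=0.5000 | (7,1) | tMaxX 0.6697 tMaxY 1.0600 | tΔX 1.1547 tΔY 2.0000
    t=0.6697 [x] (6,1) — stop
  → r_3 = 0.6697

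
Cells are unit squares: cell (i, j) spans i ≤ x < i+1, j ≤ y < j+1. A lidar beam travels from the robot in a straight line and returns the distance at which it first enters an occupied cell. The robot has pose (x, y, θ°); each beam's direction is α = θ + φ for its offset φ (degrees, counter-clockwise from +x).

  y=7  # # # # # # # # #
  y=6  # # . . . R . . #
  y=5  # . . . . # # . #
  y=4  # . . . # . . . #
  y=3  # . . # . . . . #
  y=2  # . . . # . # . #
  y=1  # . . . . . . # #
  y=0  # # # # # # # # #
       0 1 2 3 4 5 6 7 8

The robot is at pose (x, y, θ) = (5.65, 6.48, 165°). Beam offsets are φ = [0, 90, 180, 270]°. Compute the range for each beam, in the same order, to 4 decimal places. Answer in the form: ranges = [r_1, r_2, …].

ranges = [2.0091, 0.4969, 2.4329, 0.5383]

beam 1: φ=0°, α=165°
  dir = (cos 165°, sin 165°) = (-0.9659, 0.2588); from cell (5,6)
  next x-line at t=0.6729, next y-line at t=2.0091; Δt_x=1.0353, Δt_y=3.8637
    x: enter (4,6) at t=0.6729
    x: enter (3,6) at t=1.7082
    y: enter (3,7) at t=2.0091 ← occupied
  → r_1 = 2.0091
beam 2: φ=90°, α=255°
  dir = (cos 255°, sin 255°) = (-0.2588, -0.9659); from cell (5,6)
  next x-line at t=2.5114, next y-line at t=0.4969; Δt_x=3.8637, Δt_y=1.0353
    y: enter (5,5) at t=0.4969 ← occupied
  → r_2 = 0.4969
beam 3: φ=180°, α=345°
  dir = (cos 345°, sin 345°) = (0.9659, -0.2588); from cell (5,6)
  next x-line at t=0.3623, next y-line at t=1.8546; Δt_x=1.0353, Δt_y=3.8637
    x: enter (6,6) at t=0.3623
    x: enter (7,6) at t=1.3976
    y: enter (7,5) at t=1.8546
    x: enter (8,5) at t=2.4329 ← occupied
  → r_3 = 2.4329
beam 4: φ=270°, α=75°
  dir = (cos 75°, sin 75°) = (0.2588, 0.9659); from cell (5,6)
  next x-line at t=1.3523, next y-line at t=0.5383; Δt_x=3.8637, Δt_y=1.0353
    y: enter (5,7) at t=0.5383 ← occupied
  → r_4 = 0.5383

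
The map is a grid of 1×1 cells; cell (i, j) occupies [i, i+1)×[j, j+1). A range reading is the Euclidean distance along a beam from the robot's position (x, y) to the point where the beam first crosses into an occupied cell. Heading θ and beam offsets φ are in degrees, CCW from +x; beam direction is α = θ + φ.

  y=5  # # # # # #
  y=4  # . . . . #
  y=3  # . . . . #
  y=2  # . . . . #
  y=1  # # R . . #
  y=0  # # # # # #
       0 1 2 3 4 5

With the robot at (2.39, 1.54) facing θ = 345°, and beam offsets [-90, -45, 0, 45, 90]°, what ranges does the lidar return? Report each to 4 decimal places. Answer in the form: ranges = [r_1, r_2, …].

ranges = [0.5590, 0.6235, 2.0864, 3.0138, 3.5821]

beam 1: φ=-90°, α=255°
  cosα=-0.2588 sinα=-0.9659 | (2,1) | tMaxX 1.5068 tMaxY 0.5590 | tΔX 3.8637 tΔY 1.0353
    t=0.5590 [y] (2,0) — stop
  → r_1 = 0.5590
beam 2: φ=-45°, α=300°
  cosα=0.5000 sinα=-0.8660 | (2,1) | tMaxX 1.2200 tMaxY 0.6235 | tΔX 2.0000 tΔY 1.1547
    t=0.6235 [y] (2,0) — stop
  → r_2 = 0.6235
beam 3: φ=0°, α=345°
  cosα=0.9659 sinα=-0.2588 | (2,1) | tMaxX 0.6315 tMaxY 2.0864 | tΔX 1.0353 tΔY 3.8637
    t=0.6315 [x] (3,1)
    t=1.6668 [x] (4,1)
    t=2.0864 [y] (4,0) — stop
  → r_3 = 2.0864
beam 4: φ=45°, α=30°
  cosα=0.8660 sinα=0.5000 | (2,1) | tMaxX 0.7044 tMaxY 0.9200 | tΔX 1.1547 tΔY 2.0000
    t=0.7044 [x] (3,1)
    t=0.9200 [y] (3,2)
    t=1.8591 [x] (4,2)
    t=2.9200 [y] (4,3)
    t=3.0138 [x] (5,3) — stop
  → r_4 = 3.0138
beam 5: φ=90°, α=75°
  cosα=0.2588 sinα=0.9659 | (2,1) | tMaxX 2.3569 tMaxY 0.4762 | tΔX 3.8637 tΔY 1.0353
    t=0.4762 [y] (2,2)
    t=1.5115 [y] (2,3)
    t=2.3569 [x] (3,3)
    t=2.5468 [y] (3,4)
    t=3.5821 [y] (3,5) — stop
  → r_5 = 3.5821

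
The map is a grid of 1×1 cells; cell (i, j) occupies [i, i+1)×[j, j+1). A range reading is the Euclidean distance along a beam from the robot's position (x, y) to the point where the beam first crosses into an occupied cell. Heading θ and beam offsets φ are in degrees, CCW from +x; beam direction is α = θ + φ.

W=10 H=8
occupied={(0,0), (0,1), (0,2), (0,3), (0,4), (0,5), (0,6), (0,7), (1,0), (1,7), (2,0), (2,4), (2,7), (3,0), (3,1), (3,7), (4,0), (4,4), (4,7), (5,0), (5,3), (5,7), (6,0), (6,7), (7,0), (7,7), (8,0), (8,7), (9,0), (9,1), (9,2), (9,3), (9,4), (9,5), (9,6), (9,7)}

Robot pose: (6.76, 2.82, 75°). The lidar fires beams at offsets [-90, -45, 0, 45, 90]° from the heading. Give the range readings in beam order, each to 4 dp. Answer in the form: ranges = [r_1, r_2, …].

beam 1: φ=-90°, α=345°
  d=(0.9659,-0.2588)  start (6,2)  tX=0.2485 tY=3.1682  stride 1/|dx|=1.0353 1/|dy|=3.8637
    cross x-line → (7,2), t=0.2485
    cross x-line → (8,2), t=1.2837
    cross x-line → (9,2), t=2.3190 (wall)
  → r_1 = 2.3190
beam 2: φ=-45°, α=30°
  d=(0.8660,0.5000)  start (6,2)  tX=0.2771 tY=0.3600  stride 1/|dx|=1.1547 1/|dy|=2.0000
    cross x-line → (7,2), t=0.2771
    cross y-line → (7,3), t=0.3600
    cross x-line → (8,3), t=1.4318
    cross y-line → (8,4), t=2.3600
    cross x-line → (9,4), t=2.5865 (wall)
  → r_2 = 2.5865
beam 3: φ=0°, α=75°
  d=(0.2588,0.9659)  start (6,2)  tX=0.9273 tY=0.1863  stride 1/|dx|=3.8637 1/|dy|=1.0353
    cross y-line → (6,3), t=0.1863
    cross x-line → (7,3), t=0.9273
    cross y-line → (7,4), t=1.2216
    cross y-line → (7,5), t=2.2569
    cross y-line → (7,6), t=3.2922
    cross y-line → (7,7), t=4.3275 (wall)
  → r_3 = 4.3275
beam 4: φ=45°, α=120°
  d=(-0.5000,0.8660)  start (6,2)  tX=1.5200 tY=0.2078  stride 1/|dx|=2.0000 1/|dy|=1.1547
    cross y-line → (6,3), t=0.2078
    cross y-line → (6,4), t=1.3625
    cross x-line → (5,4), t=1.5200
    cross y-line → (5,5), t=2.5172
    cross x-line → (4,5), t=3.5200
    cross y-line → (4,6), t=3.6719
    cross y-line → (4,7), t=4.8266 (wall)
  → r_4 = 4.8266
beam 5: φ=90°, α=165°
  d=(-0.9659,0.2588)  start (6,2)  tX=0.7868 tY=0.6955  stride 1/|dx|=1.0353 1/|dy|=3.8637
    cross y-line → (6,3), t=0.6955
    cross x-line → (5,3), t=0.7868 (wall)
  → r_5 = 0.7868

ranges = [2.3190, 2.5865, 4.3275, 4.8266, 0.7868]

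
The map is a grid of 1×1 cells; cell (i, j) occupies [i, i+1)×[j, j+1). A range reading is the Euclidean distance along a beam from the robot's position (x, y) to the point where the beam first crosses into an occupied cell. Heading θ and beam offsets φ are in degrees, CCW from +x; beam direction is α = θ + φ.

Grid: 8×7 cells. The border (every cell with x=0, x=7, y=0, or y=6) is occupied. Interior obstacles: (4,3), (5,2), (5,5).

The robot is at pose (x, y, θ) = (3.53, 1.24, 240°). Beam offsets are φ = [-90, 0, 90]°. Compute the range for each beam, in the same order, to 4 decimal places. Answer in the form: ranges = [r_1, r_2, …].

ranges = [2.9214, 0.2771, 0.4800]

beam 1: φ=-90°, α=150°
  cosα=-0.8660 sinα=0.5000 | (3,1) | tMaxX 0.6120 tMaxY 1.5200 | tΔX 1.1547 tΔY 2.0000
    t=0.6120 [x] (2,1)
    t=1.5200 [y] (2,2)
    t=1.7667 [x] (1,2)
    t=2.9214 [x] (0,2) — stop
  → r_1 = 2.9214
beam 2: φ=0°, α=240°
  cosα=-0.5000 sinα=-0.8660 | (3,1) | tMaxX 1.0600 tMaxY 0.2771 | tΔX 2.0000 tΔY 1.1547
    t=0.2771 [y] (3,0) — stop
  → r_2 = 0.2771
beam 3: φ=90°, α=330°
  cosα=0.8660 sinα=-0.5000 | (3,1) | tMaxX 0.5427 tMaxY 0.4800 | tΔX 1.1547 tΔY 2.0000
    t=0.4800 [y] (3,0) — stop
  → r_3 = 0.4800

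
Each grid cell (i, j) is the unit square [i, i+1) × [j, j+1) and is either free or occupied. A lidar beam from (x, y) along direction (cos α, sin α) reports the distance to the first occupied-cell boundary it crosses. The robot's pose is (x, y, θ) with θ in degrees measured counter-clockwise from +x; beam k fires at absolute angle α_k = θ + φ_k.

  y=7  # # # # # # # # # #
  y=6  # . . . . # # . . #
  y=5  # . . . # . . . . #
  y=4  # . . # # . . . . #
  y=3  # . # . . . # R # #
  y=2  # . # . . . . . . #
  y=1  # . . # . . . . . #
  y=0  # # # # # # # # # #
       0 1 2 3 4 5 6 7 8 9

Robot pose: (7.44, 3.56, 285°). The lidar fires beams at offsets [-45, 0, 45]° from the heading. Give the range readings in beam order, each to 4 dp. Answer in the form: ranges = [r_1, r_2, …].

beam 1: φ=-45°, α=240°
  dir = (cos 240°, sin 240°) = (-0.5000, -0.8660); from cell (7,3)
  next x-line at t=0.8800, next y-line at t=0.6466; Δt_x=2.0000, Δt_y=1.1547
    y: enter (7,2) at t=0.6466
    x: enter (6,2) at t=0.8800
    y: enter (6,1) at t=1.8013
    x: enter (5,1) at t=2.8800
    y: enter (5,0) at t=2.9560 ← occupied
  → r_1 = 2.9560
beam 2: φ=0°, α=285°
  dir = (cos 285°, sin 285°) = (0.2588, -0.9659); from cell (7,3)
  next x-line at t=2.1637, next y-line at t=0.5798; Δt_x=3.8637, Δt_y=1.0353
    y: enter (7,2) at t=0.5798
    y: enter (7,1) at t=1.6150
    x: enter (8,1) at t=2.1637
    y: enter (8,0) at t=2.6503 ← occupied
  → r_2 = 2.6503
beam 3: φ=45°, α=330°
  dir = (cos 330°, sin 330°) = (0.8660, -0.5000); from cell (7,3)
  next x-line at t=0.6466, next y-line at t=1.1200; Δt_x=1.1547, Δt_y=2.0000
    x: enter (8,3) at t=0.6466 ← occupied
  → r_3 = 0.6466

ranges = [2.9560, 2.6503, 0.6466]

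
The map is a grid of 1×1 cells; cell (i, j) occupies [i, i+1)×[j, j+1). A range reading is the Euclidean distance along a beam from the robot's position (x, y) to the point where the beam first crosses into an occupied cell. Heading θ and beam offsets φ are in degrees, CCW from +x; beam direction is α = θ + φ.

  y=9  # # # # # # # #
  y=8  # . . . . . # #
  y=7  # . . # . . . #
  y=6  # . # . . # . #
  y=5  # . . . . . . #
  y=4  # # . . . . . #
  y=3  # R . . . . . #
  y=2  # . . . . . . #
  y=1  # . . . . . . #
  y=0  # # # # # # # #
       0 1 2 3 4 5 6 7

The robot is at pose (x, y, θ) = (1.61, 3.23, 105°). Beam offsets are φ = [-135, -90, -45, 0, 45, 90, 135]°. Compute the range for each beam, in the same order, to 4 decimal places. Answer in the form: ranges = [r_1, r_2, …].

beam 1: φ=-135°, α=330°
  cosα=0.8660 sinα=-0.5000 | (1,3) | tMaxX 0.4503 tMaxY 0.4600 | tΔX 1.1547 tΔY 2.0000
    t=0.4503 [x] (2,3)
    t=0.4600 [y] (2,2)
    t=1.6050 [x] (3,2)
    t=2.4600 [y] (3,1)
    t=2.7597 [x] (4,1)
    t=3.9144 [x] (5,1)
    t=4.4600 [y] (5,0) — stop
  → r_1 = 4.4600
beam 2: φ=-90°, α=15°
  cosα=0.9659 sinα=0.2588 | (1,3) | tMaxX 0.4038 tMaxY 2.9751 | tΔX 1.0353 tΔY 3.8637
    t=0.4038 [x] (2,3)
    t=1.4390 [x] (3,3)
    t=2.4743 [x] (4,3)
    t=2.9751 [y] (4,4)
    t=3.5096 [x] (5,4)
    t=4.5449 [x] (6,4)
    t=5.5801 [x] (7,4) — stop
  → r_2 = 5.5801
beam 3: φ=-45°, α=60°
  cosα=0.5000 sinα=0.8660 | (1,3) | tMaxX 0.7800 tMaxY 0.8891 | tΔX 2.0000 tΔY 1.1547
    t=0.7800 [x] (2,3)
    t=0.8891 [y] (2,4)
    t=2.0438 [y] (2,5)
    t=2.7800 [x] (3,5)
    t=3.1985 [y] (3,6)
    t=4.3532 [y] (3,7) — stop
  → r_3 = 4.3532
beam 4: φ=0°, α=105°
  cosα=-0.2588 sinα=0.9659 | (1,3) | tMaxX 2.3569 tMaxY 0.7972 | tΔX 3.8637 tΔY 1.0353
    t=0.7972 [y] (1,4) — stop
  → r_4 = 0.7972
beam 5: φ=45°, α=150°
  cosα=-0.8660 sinα=0.5000 | (1,3) | tMaxX 0.7044 tMaxY 1.5400 | tΔX 1.1547 tΔY 2.0000
    t=0.7044 [x] (0,3) — stop
  → r_5 = 0.7044
beam 6: φ=90°, α=195°
  cosα=-0.9659 sinα=-0.2588 | (1,3) | tMaxX 0.6315 tMaxY 0.8887 | tΔX 1.0353 tΔY 3.8637
    t=0.6315 [x] (0,3) — stop
  → r_6 = 0.6315
beam 7: φ=135°, α=240°
  cosα=-0.5000 sinα=-0.8660 | (1,3) | tMaxX 1.2200 tMaxY 0.2656 | tΔX 2.0000 tΔY 1.1547
    t=0.2656 [y] (1,2)
    t=1.2200 [x] (0,2) — stop
  → r_7 = 1.2200

ranges = [4.4600, 5.5801, 4.3532, 0.7972, 0.7044, 0.6315, 1.2200]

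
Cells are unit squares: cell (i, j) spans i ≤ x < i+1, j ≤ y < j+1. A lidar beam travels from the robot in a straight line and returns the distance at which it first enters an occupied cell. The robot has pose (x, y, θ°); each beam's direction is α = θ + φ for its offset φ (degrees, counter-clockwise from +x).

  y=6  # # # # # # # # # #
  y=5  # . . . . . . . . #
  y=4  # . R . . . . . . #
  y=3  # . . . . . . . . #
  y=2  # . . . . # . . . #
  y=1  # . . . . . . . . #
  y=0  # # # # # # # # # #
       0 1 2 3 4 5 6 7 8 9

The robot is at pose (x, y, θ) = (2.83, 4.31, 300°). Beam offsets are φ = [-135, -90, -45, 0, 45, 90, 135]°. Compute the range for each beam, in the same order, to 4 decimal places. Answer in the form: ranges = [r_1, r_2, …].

beam 1: φ=-135°, α=165°
  cosα=-0.9659 sinα=0.2588 | (2,4) | tMaxX 0.8593 tMaxY 2.6660 | tΔX 1.0353 tΔY 3.8637
    t=0.8593 [x] (1,4)
    t=1.8946 [x] (0,4) — stop
  → r_1 = 1.8946
beam 2: φ=-90°, α=210°
  cosα=-0.8660 sinα=-0.5000 | (2,4) | tMaxX 0.9584 tMaxY 0.6200 | tΔX 1.1547 tΔY 2.0000
    t=0.6200 [y] (2,3)
    t=0.9584 [x] (1,3)
    t=2.1131 [x] (0,3) — stop
  → r_2 = 2.1131
beam 3: φ=-45°, α=255°
  cosα=-0.2588 sinα=-0.9659 | (2,4) | tMaxX 3.2069 tMaxY 0.3209 | tΔX 3.8637 tΔY 1.0353
    t=0.3209 [y] (2,3)
    t=1.3562 [y] (2,2)
    t=2.3915 [y] (2,1)
    t=3.2069 [x] (1,1)
    t=3.4268 [y] (1,0) — stop
  → r_3 = 3.4268
beam 4: φ=0°, α=300°
  cosα=0.5000 sinα=-0.8660 | (2,4) | tMaxX 0.3400 tMaxY 0.3580 | tΔX 2.0000 tΔY 1.1547
    t=0.3400 [x] (3,4)
    t=0.3580 [y] (3,3)
    t=1.5127 [y] (3,2)
    t=2.3400 [x] (4,2)
    t=2.6674 [y] (4,1)
    t=3.8221 [y] (4,0) — stop
  → r_4 = 3.8221
beam 5: φ=45°, α=345°
  cosα=0.9659 sinα=-0.2588 | (2,4) | tMaxX 0.1760 tMaxY 1.1977 | tΔX 1.0353 tΔY 3.8637
    t=0.1760 [x] (3,4)
    t=1.1977 [y] (3,3)
    t=1.2113 [x] (4,3)
    t=2.2465 [x] (5,3)
    t=3.2818 [x] (6,3)
    t=4.3171 [x] (7,3)
    t=5.0615 [y] (7,2)
    t=5.3524 [x] (8,2)
    t=6.3877 [x] (9,2) — stop
  → r_5 = 6.3877
beam 6: φ=90°, α=30°
  cosα=0.8660 sinα=0.5000 | (2,4) | tMaxX 0.1963 tMaxY 1.3800 | tΔX 1.1547 tΔY 2.0000
    t=0.1963 [x] (3,4)
    t=1.3510 [x] (4,4)
    t=1.3800 [y] (4,5)
    t=2.5057 [x] (5,5)
    t=3.3800 [y] (5,6) — stop
  → r_6 = 3.3800
beam 7: φ=135°, α=75°
  cosα=0.2588 sinα=0.9659 | (2,4) | tMaxX 0.6568 tMaxY 0.7143 | tΔX 3.8637 tΔY 1.0353
    t=0.6568 [x] (3,4)
    t=0.7143 [y] (3,5)
    t=1.7496 [y] (3,6) — stop
  → r_7 = 1.7496

ranges = [1.8946, 2.1131, 3.4268, 3.8221, 6.3877, 3.3800, 1.7496]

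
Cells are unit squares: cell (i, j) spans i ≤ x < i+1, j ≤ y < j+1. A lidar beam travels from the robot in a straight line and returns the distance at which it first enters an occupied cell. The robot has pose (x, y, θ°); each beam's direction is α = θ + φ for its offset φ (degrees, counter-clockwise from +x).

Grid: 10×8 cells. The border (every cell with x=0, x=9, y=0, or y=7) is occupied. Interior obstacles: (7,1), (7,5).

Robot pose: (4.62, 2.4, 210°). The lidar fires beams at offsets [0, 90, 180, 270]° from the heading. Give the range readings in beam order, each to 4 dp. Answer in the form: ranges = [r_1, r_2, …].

beam 1: φ=0°, α=210°
  cosα=-0.8660 sinα=-0.5000 | (4,2) | tMaxX 0.7159 tMaxY 0.8000 | tΔX 1.1547 tΔY 2.0000
    t=0.7159 [x] (3,2)
    t=0.8000 [y] (3,1)
    t=1.8706 [x] (2,1)
    t=2.8000 [y] (2,0) — stop
  → r_1 = 2.8000
beam 2: φ=90°, α=300°
  cosα=0.5000 sinα=-0.8660 | (4,2) | tMaxX 0.7600 tMaxY 0.4619 | tΔX 2.0000 tΔY 1.1547
    t=0.4619 [y] (4,1)
    t=0.7600 [x] (5,1)
    t=1.6166 [y] (5,0) — stop
  → r_2 = 1.6166
beam 3: φ=180°, α=30°
  cosα=0.8660 sinα=0.5000 | (4,2) | tMaxX 0.4388 tMaxY 1.2000 | tΔX 1.1547 tΔY 2.0000
    t=0.4388 [x] (5,2)
    t=1.2000 [y] (5,3)
    t=1.5935 [x] (6,3)
    t=2.7482 [x] (7,3)
    t=3.2000 [y] (7,4)
    t=3.9029 [x] (8,4)
    t=5.0576 [x] (9,4) — stop
  → r_3 = 5.0576
beam 4: φ=270°, α=120°
  cosα=-0.5000 sinα=0.8660 | (4,2) | tMaxX 1.2400 tMaxY 0.6928 | tΔX 2.0000 tΔY 1.1547
    t=0.6928 [y] (4,3)
    t=1.2400 [x] (3,3)
    t=1.8475 [y] (3,4)
    t=3.0022 [y] (3,5)
    t=3.2400 [x] (2,5)
    t=4.1569 [y] (2,6)
    t=5.2400 [x] (1,6)
    t=5.3116 [y] (1,7) — stop
  → r_4 = 5.3116

ranges = [2.8000, 1.6166, 5.0576, 5.3116]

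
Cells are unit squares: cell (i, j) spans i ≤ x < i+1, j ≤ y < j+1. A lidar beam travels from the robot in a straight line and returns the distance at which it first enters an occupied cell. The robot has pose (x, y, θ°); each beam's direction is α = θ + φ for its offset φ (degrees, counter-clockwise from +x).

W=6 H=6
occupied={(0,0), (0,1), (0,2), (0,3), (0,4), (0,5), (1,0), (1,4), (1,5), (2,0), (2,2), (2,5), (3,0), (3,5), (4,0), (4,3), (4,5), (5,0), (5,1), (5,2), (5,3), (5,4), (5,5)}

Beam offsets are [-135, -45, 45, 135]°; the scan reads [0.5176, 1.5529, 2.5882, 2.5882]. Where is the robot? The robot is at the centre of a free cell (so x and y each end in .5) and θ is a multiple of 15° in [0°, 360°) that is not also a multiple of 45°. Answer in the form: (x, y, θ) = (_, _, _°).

Candidates: 13 free-cell centres × 16 headings = 208 poses. Raycast each; keep the one whose scan matches to 4 dp.
  (3.5, 3.5, 330°): beam 1 = 2.5882 ≠ 0.5176 ✗
  (1.5, 3.5, 300°): beam 2 = 1.9319 ≠ 1.5529 ✗
  (3.5, 3.5, 105°): beam 1 = 0.5774 ≠ 0.5176 ✗
  …
  (3.5, 3.5, 150°): r_1=0.5176, r_2=1.5529, r_3=2.5882, r_4=2.5882 — all match ✓
Only this pose fits every beam.

(x, y, θ) = (3.5, 3.5, 150°)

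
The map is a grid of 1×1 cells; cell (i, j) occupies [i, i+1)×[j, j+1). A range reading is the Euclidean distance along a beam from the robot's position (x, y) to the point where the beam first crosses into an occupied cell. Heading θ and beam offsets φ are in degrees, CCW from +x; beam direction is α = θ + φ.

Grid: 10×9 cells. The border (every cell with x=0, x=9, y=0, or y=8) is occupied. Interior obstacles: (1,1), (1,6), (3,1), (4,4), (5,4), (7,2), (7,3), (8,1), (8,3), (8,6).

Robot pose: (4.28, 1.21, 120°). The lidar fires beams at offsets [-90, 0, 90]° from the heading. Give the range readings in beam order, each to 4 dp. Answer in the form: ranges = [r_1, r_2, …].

beam 1: φ=-90°, α=30°
  cosα=0.8660 sinα=0.5000 | (4,1) | tMaxX 0.8314 tMaxY 1.5800 | tΔX 1.1547 tΔY 2.0000
    t=0.8314 [x] (5,1)
    t=1.5800 [y] (5,2)
    t=1.9861 [x] (6,2)
    t=3.1408 [x] (7,2) — stop
  → r_1 = 3.1408
beam 2: φ=0°, α=120°
  cosα=-0.5000 sinα=0.8660 | (4,1) | tMaxX 0.5600 tMaxY 0.9122 | tΔX 2.0000 tΔY 1.1547
    t=0.5600 [x] (3,1) — stop
  → r_2 = 0.5600
beam 3: φ=90°, α=210°
  cosα=-0.8660 sinα=-0.5000 | (4,1) | tMaxX 0.3233 tMaxY 0.4200 | tΔX 1.1547 tΔY 2.0000
    t=0.3233 [x] (3,1) — stop
  → r_3 = 0.3233

ranges = [3.1408, 0.5600, 0.3233]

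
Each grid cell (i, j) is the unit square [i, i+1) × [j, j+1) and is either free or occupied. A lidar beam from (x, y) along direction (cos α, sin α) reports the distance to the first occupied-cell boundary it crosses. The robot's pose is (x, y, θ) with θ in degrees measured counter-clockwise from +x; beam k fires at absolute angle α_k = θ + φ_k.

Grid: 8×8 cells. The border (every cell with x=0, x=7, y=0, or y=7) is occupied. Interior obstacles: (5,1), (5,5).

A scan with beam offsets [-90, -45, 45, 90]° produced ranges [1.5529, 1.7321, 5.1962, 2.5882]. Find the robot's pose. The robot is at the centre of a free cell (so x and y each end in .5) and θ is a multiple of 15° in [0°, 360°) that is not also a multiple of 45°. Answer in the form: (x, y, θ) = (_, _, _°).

The pose lattice has 34·16 = 544 candidates. Test each by forward raycasting.
  (1.5, 2.5, 30°): beam 1 = 1.7321 ≠ 1.5529 ✗
  (5.5, 4.5, 195°): beam 1 = 0.5176 ≠ 1.5529 ✗
  (4.5, 4.5, 120°): beam 1 = 1.0000 ≠ 1.5529 ✗
  …
  (2.5, 6.5, 255°): r_1=1.5529, r_2=1.7321, r_3=5.1962, r_4=2.5882 — all match ✓
Only this pose fits every beam.

(x, y, θ) = (2.5, 6.5, 255°)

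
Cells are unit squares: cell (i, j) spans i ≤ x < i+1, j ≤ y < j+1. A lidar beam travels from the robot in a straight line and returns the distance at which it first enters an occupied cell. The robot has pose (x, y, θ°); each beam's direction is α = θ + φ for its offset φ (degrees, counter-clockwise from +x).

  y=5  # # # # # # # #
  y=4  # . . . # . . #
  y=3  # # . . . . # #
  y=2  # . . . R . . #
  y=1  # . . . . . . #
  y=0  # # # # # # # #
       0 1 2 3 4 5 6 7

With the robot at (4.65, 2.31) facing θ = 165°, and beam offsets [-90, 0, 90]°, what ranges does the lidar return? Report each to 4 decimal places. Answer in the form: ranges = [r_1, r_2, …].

ranges = [2.7849, 2.7435, 1.3562]

beam 1: φ=-90°, α=75°
  dir = (cos 75°, sin 75°) = (0.2588, 0.9659); from cell (4,2)
  next x-line at t=1.3523, next y-line at t=0.7143; Δt_x=3.8637, Δt_y=1.0353
    y: enter (4,3) at t=0.7143
    x: enter (5,3) at t=1.3523
    y: enter (5,4) at t=1.7496
    y: enter (5,5) at t=2.7849 ← occupied
  → r_1 = 2.7849
beam 2: φ=0°, α=165°
  dir = (cos 165°, sin 165°) = (-0.9659, 0.2588); from cell (4,2)
  next x-line at t=0.6729, next y-line at t=2.6660; Δt_x=1.0353, Δt_y=3.8637
    x: enter (3,2) at t=0.6729
    x: enter (2,2) at t=1.7082
    y: enter (2,3) at t=2.6660
    x: enter (1,3) at t=2.7435 ← occupied
  → r_2 = 2.7435
beam 3: φ=90°, α=255°
  dir = (cos 255°, sin 255°) = (-0.2588, -0.9659); from cell (4,2)
  next x-line at t=2.5114, next y-line at t=0.3209; Δt_x=3.8637, Δt_y=1.0353
    y: enter (4,1) at t=0.3209
    y: enter (4,0) at t=1.3562 ← occupied
  → r_3 = 1.3562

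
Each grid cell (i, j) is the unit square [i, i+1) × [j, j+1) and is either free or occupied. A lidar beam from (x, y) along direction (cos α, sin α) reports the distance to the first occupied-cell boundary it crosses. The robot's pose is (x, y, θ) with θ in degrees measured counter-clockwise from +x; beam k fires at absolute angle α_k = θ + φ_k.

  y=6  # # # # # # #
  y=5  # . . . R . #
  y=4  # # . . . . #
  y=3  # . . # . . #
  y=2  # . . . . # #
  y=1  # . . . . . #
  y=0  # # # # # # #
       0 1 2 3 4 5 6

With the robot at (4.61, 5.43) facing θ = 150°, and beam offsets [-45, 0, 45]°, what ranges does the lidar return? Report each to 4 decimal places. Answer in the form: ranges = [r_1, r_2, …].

beam 1: φ=-45°, α=105°
  d=(-0.2588,0.9659)  start (4,5)  tX=2.3569 tY=0.5901  stride 1/|dx|=3.8637 1/|dy|=1.0353
    cross y-line → (4,6), t=0.5901 (wall)
  → r_1 = 0.5901
beam 2: φ=0°, α=150°
  d=(-0.8660,0.5000)  start (4,5)  tX=0.7044 tY=1.1400  stride 1/|dx|=1.1547 1/|dy|=2.0000
    cross x-line → (3,5), t=0.7044
    cross y-line → (3,6), t=1.1400 (wall)
  → r_2 = 1.1400
beam 3: φ=45°, α=195°
  d=(-0.9659,-0.2588)  start (4,5)  tX=0.6315 tY=1.6614  stride 1/|dx|=1.0353 1/|dy|=3.8637
    cross x-line → (3,5), t=0.6315
    cross y-line → (3,4), t=1.6614
    cross x-line → (2,4), t=1.6668
    cross x-line → (1,4), t=2.7021 (wall)
  → r_3 = 2.7021

ranges = [0.5901, 1.1400, 2.7021]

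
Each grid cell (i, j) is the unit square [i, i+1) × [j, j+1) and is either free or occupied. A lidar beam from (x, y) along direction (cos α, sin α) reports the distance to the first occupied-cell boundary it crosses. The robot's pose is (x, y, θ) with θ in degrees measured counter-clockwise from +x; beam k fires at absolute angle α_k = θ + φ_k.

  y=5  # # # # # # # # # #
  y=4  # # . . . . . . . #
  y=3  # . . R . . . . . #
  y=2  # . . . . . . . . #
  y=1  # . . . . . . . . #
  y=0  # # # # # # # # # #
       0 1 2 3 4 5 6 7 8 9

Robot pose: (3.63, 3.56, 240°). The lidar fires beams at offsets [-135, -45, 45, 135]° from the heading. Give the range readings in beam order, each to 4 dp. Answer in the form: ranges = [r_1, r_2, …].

ranges = [1.4908, 2.7228, 2.6503, 5.5594]

beam 1: φ=-135°, α=105°
  d=(-0.2588,0.9659)  start (3,3)  tX=2.4341 tY=0.4555  stride 1/|dx|=3.8637 1/|dy|=1.0353
    cross y-line → (3,4), t=0.4555
    cross y-line → (3,5), t=1.4908 (wall)
  → r_1 = 1.4908
beam 2: φ=-45°, α=195°
  d=(-0.9659,-0.2588)  start (3,3)  tX=0.6522 tY=2.1637  stride 1/|dx|=1.0353 1/|dy|=3.8637
    cross x-line → (2,3), t=0.6522
    cross x-line → (1,3), t=1.6875
    cross y-line → (1,2), t=2.1637
    cross x-line → (0,2), t=2.7228 (wall)
  → r_2 = 2.7228
beam 3: φ=45°, α=285°
  d=(0.2588,-0.9659)  start (3,3)  tX=1.4296 tY=0.5798  stride 1/|dx|=3.8637 1/|dy|=1.0353
    cross y-line → (3,2), t=0.5798
    cross x-line → (4,2), t=1.4296
    cross y-line → (4,1), t=1.6150
    cross y-line → (4,0), t=2.6503 (wall)
  → r_3 = 2.6503
beam 4: φ=135°, α=15°
  d=(0.9659,0.2588)  start (3,3)  tX=0.3831 tY=1.7000  stride 1/|dx|=1.0353 1/|dy|=3.8637
    cross x-line → (4,3), t=0.3831
    cross x-line → (5,3), t=1.4183
    cross y-line → (5,4), t=1.7000
    cross x-line → (6,4), t=2.4536
    cross x-line → (7,4), t=3.4889
    cross x-line → (8,4), t=4.5242
    cross x-line → (9,4), t=5.5594 (wall)
  → r_4 = 5.5594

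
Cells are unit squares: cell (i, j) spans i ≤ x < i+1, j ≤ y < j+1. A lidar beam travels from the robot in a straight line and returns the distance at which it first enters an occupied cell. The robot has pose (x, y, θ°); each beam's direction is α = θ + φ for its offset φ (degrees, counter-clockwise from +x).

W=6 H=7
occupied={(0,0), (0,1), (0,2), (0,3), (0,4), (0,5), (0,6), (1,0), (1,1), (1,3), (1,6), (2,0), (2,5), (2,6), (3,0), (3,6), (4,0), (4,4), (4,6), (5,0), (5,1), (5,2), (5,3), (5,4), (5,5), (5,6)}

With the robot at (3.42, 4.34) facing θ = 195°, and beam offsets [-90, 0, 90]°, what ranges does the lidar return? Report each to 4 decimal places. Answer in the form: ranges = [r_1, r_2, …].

ranges = [1.6228, 1.4701, 3.4578]

beam 1: φ=-90°, α=105°
  d=(-0.2588,0.9659)  start (3,4)  tX=1.6228 tY=0.6833  stride 1/|dx|=3.8637 1/|dy|=1.0353
    cross y-line → (3,5), t=0.6833
    cross x-line → (2,5), t=1.6228 (wall)
  → r_1 = 1.6228
beam 2: φ=0°, α=195°
  d=(-0.9659,-0.2588)  start (3,4)  tX=0.4348 tY=1.3137  stride 1/|dx|=1.0353 1/|dy|=3.8637
    cross x-line → (2,4), t=0.4348
    cross y-line → (2,3), t=1.3137
    cross x-line → (1,3), t=1.4701 (wall)
  → r_2 = 1.4701
beam 3: φ=90°, α=285°
  d=(0.2588,-0.9659)  start (3,4)  tX=2.2409 tY=0.3520  stride 1/|dx|=3.8637 1/|dy|=1.0353
    cross y-line → (3,3), t=0.3520
    cross y-line → (3,2), t=1.3873
    cross x-line → (4,2), t=2.2409
    cross y-line → (4,1), t=2.4225
    cross y-line → (4,0), t=3.4578 (wall)
  → r_3 = 3.4578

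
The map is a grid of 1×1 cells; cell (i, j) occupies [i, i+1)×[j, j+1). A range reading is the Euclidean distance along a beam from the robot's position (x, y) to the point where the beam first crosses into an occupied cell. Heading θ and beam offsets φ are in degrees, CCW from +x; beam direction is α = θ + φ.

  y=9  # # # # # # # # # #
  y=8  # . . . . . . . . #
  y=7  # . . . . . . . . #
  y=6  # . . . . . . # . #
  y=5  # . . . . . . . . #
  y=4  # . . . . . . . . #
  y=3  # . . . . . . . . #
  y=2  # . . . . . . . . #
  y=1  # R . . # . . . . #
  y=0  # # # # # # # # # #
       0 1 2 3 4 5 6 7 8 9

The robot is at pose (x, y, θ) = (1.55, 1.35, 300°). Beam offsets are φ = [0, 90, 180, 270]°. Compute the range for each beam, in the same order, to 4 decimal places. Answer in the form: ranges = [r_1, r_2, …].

beam 1: φ=0°, α=300°
  dir = (cos 300°, sin 300°) = (0.5000, -0.8660); from cell (1,1)
  next x-line at t=0.9000, next y-line at t=0.4041; Δt_x=2.0000, Δt_y=1.1547
    y: enter (1,0) at t=0.4041 ← occupied
  → r_1 = 0.4041
beam 2: φ=90°, α=30°
  dir = (cos 30°, sin 30°) = (0.8660, 0.5000); from cell (1,1)
  next x-line at t=0.5196, next y-line at t=1.3000; Δt_x=1.1547, Δt_y=2.0000
    x: enter (2,1) at t=0.5196
    y: enter (2,2) at t=1.3000
    x: enter (3,2) at t=1.6743
    x: enter (4,2) at t=2.8290
    y: enter (4,3) at t=3.3000
    x: enter (5,3) at t=3.9837
    x: enter (6,3) at t=5.1384
    y: enter (6,4) at t=5.3000
    x: enter (7,4) at t=6.2931
    y: enter (7,5) at t=7.3000
    x: enter (8,5) at t=7.4478
    x: enter (9,5) at t=8.6025 ← occupied
  → r_2 = 8.6025
beam 3: φ=180°, α=120°
  dir = (cos 120°, sin 120°) = (-0.5000, 0.8660); from cell (1,1)
  next x-line at t=1.1000, next y-line at t=0.7506; Δt_x=2.0000, Δt_y=1.1547
    y: enter (1,2) at t=0.7506
    x: enter (0,2) at t=1.1000 ← occupied
  → r_3 = 1.1000
beam 4: φ=270°, α=210°
  dir = (cos 210°, sin 210°) = (-0.8660, -0.5000); from cell (1,1)
  next x-line at t=0.6351, next y-line at t=0.7000; Δt_x=1.1547, Δt_y=2.0000
    x: enter (0,1) at t=0.6351 ← occupied
  → r_4 = 0.6351

ranges = [0.4041, 8.6025, 1.1000, 0.6351]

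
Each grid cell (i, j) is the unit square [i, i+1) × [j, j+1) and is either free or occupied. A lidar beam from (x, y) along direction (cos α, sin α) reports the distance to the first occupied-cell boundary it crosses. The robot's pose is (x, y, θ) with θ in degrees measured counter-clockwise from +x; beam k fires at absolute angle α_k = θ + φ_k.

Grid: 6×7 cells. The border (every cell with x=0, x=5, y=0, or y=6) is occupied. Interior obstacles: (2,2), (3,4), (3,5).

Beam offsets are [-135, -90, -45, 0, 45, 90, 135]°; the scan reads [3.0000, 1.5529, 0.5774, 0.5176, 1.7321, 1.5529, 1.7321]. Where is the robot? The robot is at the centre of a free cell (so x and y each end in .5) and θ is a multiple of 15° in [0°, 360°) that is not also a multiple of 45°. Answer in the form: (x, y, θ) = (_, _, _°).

Enumerate (i+0.5, j+0.5, θ) over the 17 free cells and 16 admissible headings. For each, cast all 7 beams and compare to the given ranges.
  (4.5, 5.5, 75°): beam 1 = 1.0000 ≠ 3.0000 ✗
  (1.5, 4.5, 15°): beam 1 = 1.0000 ≠ 3.0000 ✗
  (2.5, 1.5, 75°): beam 1 = 0.5774 ≠ 3.0000 ✗
  (2.5, 4.5, 285°): beam 1 = 1.7321 ≠ 3.0000 ✗
  …
  (3.5, 2.5, 195°): r_1=3.0000, r_2=1.5529, r_3=0.5774, r_4=0.5176, r_5=1.7321, r_6=1.5529, r_7=1.7321 — all match ✓
No second candidate reproduces the full scan.

(x, y, θ) = (3.5, 2.5, 195°)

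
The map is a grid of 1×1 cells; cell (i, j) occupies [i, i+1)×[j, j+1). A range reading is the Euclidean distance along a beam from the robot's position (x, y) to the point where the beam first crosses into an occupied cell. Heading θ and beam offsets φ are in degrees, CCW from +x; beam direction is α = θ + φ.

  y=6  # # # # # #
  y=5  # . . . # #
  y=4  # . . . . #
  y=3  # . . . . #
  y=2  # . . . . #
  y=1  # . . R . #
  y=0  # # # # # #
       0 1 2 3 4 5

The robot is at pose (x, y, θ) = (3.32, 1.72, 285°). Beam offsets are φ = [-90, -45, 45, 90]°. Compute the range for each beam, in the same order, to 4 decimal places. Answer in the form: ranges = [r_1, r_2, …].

ranges = [2.4018, 0.8314, 1.4400, 1.7393]

beam 1: φ=-90°, α=195°
  d=(-0.9659,-0.2588)  start (3,1)  tX=0.3313 tY=2.7819  stride 1/|dx|=1.0353 1/|dy|=3.8637
    cross x-line → (2,1), t=0.3313
    cross x-line → (1,1), t=1.3666
    cross x-line → (0,1), t=2.4018 (wall)
  → r_1 = 2.4018
beam 2: φ=-45°, α=240°
  d=(-0.5000,-0.8660)  start (3,1)  tX=0.6400 tY=0.8314  stride 1/|dx|=2.0000 1/|dy|=1.1547
    cross x-line → (2,1), t=0.6400
    cross y-line → (2,0), t=0.8314 (wall)
  → r_2 = 0.8314
beam 3: φ=45°, α=330°
  d=(0.8660,-0.5000)  start (3,1)  tX=0.7852 tY=1.4400  stride 1/|dx|=1.1547 1/|dy|=2.0000
    cross x-line → (4,1), t=0.7852
    cross y-line → (4,0), t=1.4400 (wall)
  → r_3 = 1.4400
beam 4: φ=90°, α=15°
  d=(0.9659,0.2588)  start (3,1)  tX=0.7040 tY=1.0818  stride 1/|dx|=1.0353 1/|dy|=3.8637
    cross x-line → (4,1), t=0.7040
    cross y-line → (4,2), t=1.0818
    cross x-line → (5,2), t=1.7393 (wall)
  → r_4 = 1.7393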